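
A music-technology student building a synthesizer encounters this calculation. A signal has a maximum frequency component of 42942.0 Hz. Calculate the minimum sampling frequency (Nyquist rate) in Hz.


The Nyquist rate is twice the maximum frequency component.
fs_min = 2 * fmax
      = 2 * 42942.0
      = 85884.0 Hz

85884.0


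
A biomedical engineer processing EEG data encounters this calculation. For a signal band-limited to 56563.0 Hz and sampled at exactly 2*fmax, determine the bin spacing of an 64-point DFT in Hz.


Step 1 — Nyquist sampling rate:
fs = 2 * fmax = 2 * 56563.0 = 113126.0 Hz

Step 2 — DFT bin spacing:
df = fs / N = 113126.0 / 64 = 1767.5938 Hz

1767.5938 Hz


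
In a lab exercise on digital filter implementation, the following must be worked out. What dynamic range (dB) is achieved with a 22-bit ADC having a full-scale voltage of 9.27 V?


Dynamic range from full-scale to LSB:
V_min = V_max / 2^bits = 9.27 / 2^22
DR = 20 * log10(V_max / V_min)
   = 20 * log10(2^22)
   = 20 * 22 * log10(2)
   = 132.45 dB

132.45 dB


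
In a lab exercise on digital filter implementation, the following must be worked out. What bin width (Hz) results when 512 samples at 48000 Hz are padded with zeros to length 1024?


Frequency resolution after zero-padding:
N_padded = 512 * 2 = 1024
df = fs / N_padded
   = 48000 / 1024
   = 46.875 Hz

46.875 Hz


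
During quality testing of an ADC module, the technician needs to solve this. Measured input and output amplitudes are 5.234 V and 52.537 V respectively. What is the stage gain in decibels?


Voltage gain in dB:
G = 20 * log10(Vout / Vin)
  = 20 * log10(52.537 / 5.234)
  = 20 * log10(10.037639)
  = 20 * 1.001632
  = 20.03 dB

20.03 dB


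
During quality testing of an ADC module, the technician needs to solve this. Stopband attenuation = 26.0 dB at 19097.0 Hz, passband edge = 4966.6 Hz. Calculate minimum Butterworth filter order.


Butterworth filter order formula:
n = log10(10^(A/10) - 1) / (2 * log10(f_stop/f_pass))
10^(26.0/10) - 1 = 397.1072
f_stop/f_pass = 19097.0 / 4966.6 = 3.8451
n = 2.2216 -> ceil = 3

3


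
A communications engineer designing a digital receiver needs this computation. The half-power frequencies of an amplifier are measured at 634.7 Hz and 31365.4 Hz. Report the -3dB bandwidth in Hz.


Bandwidth is the difference of -3dB frequencies:
BW = f_high - f_low
   = 31365.4 - 634.7
   = 30730.7 Hz

30730.7 Hz


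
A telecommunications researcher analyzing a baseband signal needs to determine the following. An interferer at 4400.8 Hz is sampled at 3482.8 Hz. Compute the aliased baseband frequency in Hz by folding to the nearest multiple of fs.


Compute the nearest integer multiple of fs to the signal:
n = round(4400.8 / 3482.8) = 1
f_alias = |4400.8 - 1 * 3482.8|
        = |4400.8 - 3482.8|
        = 918.0 Hz

918.0


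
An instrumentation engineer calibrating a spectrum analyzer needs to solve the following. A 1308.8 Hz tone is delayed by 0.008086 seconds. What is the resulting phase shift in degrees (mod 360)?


Phase shift from frequency and time delay:
phi = 360 * f * t_delay
    = 360 * 1308.8 * 0.008086
    = 3809.86 degrees
    mod 360 = 209.86 degrees

209.86 degrees


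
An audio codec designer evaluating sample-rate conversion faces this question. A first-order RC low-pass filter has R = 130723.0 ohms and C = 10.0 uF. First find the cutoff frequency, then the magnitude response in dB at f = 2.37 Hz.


Step 1 — cutoff frequency:
fc = 1 / (2*pi*R*C)
C = 10.0 uF = 1e-05 F
fc = 1 / (2*pi*130723.0*1e-05)
   = 0.12175 Hz

Step 2 — magnitude at f = 2.37 Hz:
|H(f)| = 1 / sqrt(1 + (f/fc)^2)
f/fc = 2.37 / 0.12175 = 19.466119
|H| = 1 / sqrt(1 + 378.929789) = 0.0513037
|H|_dB = 20*log10(0.0513037) = -25.8 dB

fc = 0.12175 Hz; |H(2.37 Hz)| = -25.8 dB


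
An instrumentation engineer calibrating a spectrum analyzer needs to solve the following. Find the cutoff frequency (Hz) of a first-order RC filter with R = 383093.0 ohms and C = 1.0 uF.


Cutoff frequency of a first-order RC filter:
fc = 1 / (2 * pi * R * C)
C = 1.0 uF = 1e-06 F
fc = 1 / (2 * pi * 383093.0 * 1e-06)
   = 1 / 2.4070443088833
   = 0.415447 Hz

0.415447 Hz


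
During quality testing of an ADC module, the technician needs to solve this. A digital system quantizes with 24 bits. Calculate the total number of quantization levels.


Number of quantization levels = 2^N
= 2^24
= 16777216

16777216


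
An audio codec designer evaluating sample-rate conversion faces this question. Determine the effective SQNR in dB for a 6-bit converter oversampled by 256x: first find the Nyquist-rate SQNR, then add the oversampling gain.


Step 1 — baseline SQNR at Nyquist:
SQNR_base = 6.02*N + 1.76
          = 6.02*6 + 1.76
          = 37.88 dB

Step 2 — oversampling processing gain:
G = 10*log10(OSR) = 10*log10(256) = 24.08 dB

Step 3 — total:
SQNR_total = 37.88 + 24.08 = 61.96 dB

Base SQNR = 37.88 dB; oversampled SQNR = 61.96 dB


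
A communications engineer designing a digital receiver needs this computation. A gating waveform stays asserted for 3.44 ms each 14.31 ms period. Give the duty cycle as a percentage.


Duty cycle as a percentage:
DC = (t_on / T) * 100
   = (3.44 / 14.31) * 100
   = 0.240391 * 100
   = 24.04 %

24.04 %


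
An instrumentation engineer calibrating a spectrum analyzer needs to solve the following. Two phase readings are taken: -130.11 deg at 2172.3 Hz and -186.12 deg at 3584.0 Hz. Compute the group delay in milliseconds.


Group delay from phase difference:
tau = -d(phi)/d(omega)
d(phi) = -56.01 deg = -0.977559 rad
d(omega) = 2*pi*(3584.0 - 2172.3) = 8869.9727 rad/s
tau = -(-0.977559) / 8869.9727
    = 0.1102 ms

0.1102 ms


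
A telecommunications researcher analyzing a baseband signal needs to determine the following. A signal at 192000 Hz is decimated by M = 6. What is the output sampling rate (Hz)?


Decimation reduces the sample rate:
fs_out = fs_in / M
       = 192000 / 6
       = 32000.0 Hz

32000.0 Hz


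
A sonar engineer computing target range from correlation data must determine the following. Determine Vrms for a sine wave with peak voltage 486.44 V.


RMS voltage for a sinusoidal waveform:
V_rms = V_peak / sqrt(2)
      = 486.44 / 1.414214
      = 343.965 V

343.965 V


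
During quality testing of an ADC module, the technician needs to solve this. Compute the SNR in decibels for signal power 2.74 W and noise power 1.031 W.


SNR in decibels:
SNR = 10 * log10(Ps / Pn)
    = 10 * log10(2.74 / 1.031)
    = 10 * log10(2.6576)
    = 10 * 0.4245
    = 4.24 dB

4.24 dB


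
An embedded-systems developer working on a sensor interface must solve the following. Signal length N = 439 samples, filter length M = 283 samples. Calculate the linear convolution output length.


Linear convolution output length:
L = N + M - 1
  = 439 + 283 - 1
  = 721 samples

721


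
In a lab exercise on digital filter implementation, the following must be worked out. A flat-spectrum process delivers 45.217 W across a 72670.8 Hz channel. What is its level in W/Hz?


Power spectral density:
PSD = P / BW
    = 45.217 / 72670.8
    = 0.00062222 W/Hz

0.00062222 W/Hz


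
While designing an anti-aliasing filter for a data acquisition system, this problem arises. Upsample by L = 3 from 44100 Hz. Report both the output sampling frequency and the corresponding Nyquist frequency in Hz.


Step 1 — output sample rate after interpolation by L:
fs_out = L * fs_in = 3 * 44100 = 132300 Hz

Step 2 — Nyquist frequency of the output stream:
f_Nyq = fs_out / 2 = 132300 / 2 = 66150.0 Hz

fs_out = 132300 Hz; f_Nyquist = 66150.0 Hz


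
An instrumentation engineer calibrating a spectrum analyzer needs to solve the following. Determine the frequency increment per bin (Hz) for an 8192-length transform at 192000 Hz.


DFT frequency resolution:
df = fs / N
   = 192000 / 8192
   = 23.4375 Hz

23.4375 Hz


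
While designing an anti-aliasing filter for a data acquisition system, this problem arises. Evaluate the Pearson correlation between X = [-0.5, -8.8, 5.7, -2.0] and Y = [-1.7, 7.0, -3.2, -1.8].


Pearson correlation coefficient (population):
r = cov(X,Y) / (std(X) * std(Y))
Mean X = -1.4, Mean Y = 0.075
Cov(X,Y) = -18.7425
Std(X) = 5.156064, Std(Y) = 4.04189
r = -0.8993

-0.8993


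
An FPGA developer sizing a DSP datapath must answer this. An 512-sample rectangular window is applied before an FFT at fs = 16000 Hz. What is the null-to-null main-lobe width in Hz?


Main lobe width for a rectangular window:
Width = 2 * fs / N
      = 2 * 16000 / 512
      = 32000 / 512
      = 62.5 Hz

62.5 Hz


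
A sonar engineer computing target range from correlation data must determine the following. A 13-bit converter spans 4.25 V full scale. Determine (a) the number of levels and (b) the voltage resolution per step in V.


Step 1 — number of quantization levels:
L = 2^N = 2^13 = 8192

Step 2 — LSB step size:
delta = Vfs / L
      = 4.25 / 8192
      = 0.0005188 V

Levels = 8192; step size = 0.0005188 V


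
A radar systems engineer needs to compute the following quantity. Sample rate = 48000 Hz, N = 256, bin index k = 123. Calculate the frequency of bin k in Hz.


Frequency of DFT bin k:
f_k = k * fs / N
    = 123 * 48000 / 256
    = 5904000 / 256
    = 23062.5 Hz

23062.5 Hz


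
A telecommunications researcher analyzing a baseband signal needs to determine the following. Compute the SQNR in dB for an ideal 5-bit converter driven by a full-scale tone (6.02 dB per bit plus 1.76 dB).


Theoretical SNR for a full-scale sinusoid:
SNR = 6.02 * N + 1.76
    = 6.02 * 5 + 1.76
    = 30.1 + 1.76
    = 31.86 dB

31.86 dB


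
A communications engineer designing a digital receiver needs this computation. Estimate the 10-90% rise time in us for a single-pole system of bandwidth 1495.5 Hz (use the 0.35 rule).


Rise time from bandwidth relationship:
tr = 0.35 / BW
   = 0.35 / 1495.5
   = 0.0002340354397 s
   = 234.0354 us

234.0354 us


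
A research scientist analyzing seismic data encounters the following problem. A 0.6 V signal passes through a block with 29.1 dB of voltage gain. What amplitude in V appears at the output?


Output voltage from dB gain:
V_out = V_in * 10^(gain_dB / 20)
      = 0.6 * 10^(29.1 / 20)
      = 0.6 * 28.510183
      = 17.1061 V

17.1061 V


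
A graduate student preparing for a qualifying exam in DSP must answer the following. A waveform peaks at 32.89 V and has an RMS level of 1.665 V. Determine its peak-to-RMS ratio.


Crest factor is the ratio of peak to RMS:
CF = V_peak / V_rms
   = 32.89 / 1.665
   = 19.7538

19.7538


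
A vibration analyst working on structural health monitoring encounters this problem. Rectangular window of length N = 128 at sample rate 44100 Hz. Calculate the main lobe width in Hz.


Main lobe width for a rectangular window:
Width = 2 * fs / N
      = 2 * 44100 / 128
      = 88200 / 128
      = 689.062 Hz

689.062 Hz


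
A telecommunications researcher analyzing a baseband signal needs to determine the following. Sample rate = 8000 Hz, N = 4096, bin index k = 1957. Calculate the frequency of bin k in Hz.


Frequency of DFT bin k:
f_k = k * fs / N
    = 1957 * 8000 / 4096
    = 15656000 / 4096
    = 3822.266 Hz

3822.266 Hz


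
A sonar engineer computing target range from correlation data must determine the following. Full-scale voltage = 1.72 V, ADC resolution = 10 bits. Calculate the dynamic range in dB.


Dynamic range from full-scale to LSB:
V_min = V_max / 2^bits = 1.72 / 2^10
DR = 20 * log10(V_max / V_min)
   = 20 * log10(2^10)
   = 20 * 10 * log10(2)
   = 60.21 dB

60.21 dB


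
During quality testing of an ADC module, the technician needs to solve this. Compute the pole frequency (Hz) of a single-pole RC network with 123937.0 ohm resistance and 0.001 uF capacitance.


Cutoff frequency of a first-order RC filter:
fc = 1 / (2 * pi * R * C)
C = 0.001 uF = 1e-09 F
fc = 1 / (2 * pi * 123937.0 * 1e-09)
   = 1 / 0.00077871913741592
   = 1284.160042 Hz

1284.160042 Hz


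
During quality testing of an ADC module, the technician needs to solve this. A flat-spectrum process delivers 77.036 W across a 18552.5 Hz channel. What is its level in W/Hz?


Power spectral density:
PSD = P / BW
    = 77.036 / 18552.5
    = 0.00415232 W/Hz

0.00415232 W/Hz


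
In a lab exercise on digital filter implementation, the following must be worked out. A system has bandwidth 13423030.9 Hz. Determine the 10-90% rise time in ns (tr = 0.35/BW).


Rise time from bandwidth relationship:
tr = 0.35 / BW
   = 0.35 / 13423030.9
   = 2.607458797e-08 s
   = 26.0746 ns

26.0746 ns


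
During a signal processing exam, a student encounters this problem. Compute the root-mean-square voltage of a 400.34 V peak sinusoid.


RMS voltage for a sinusoidal waveform:
V_rms = V_peak / sqrt(2)
      = 400.34 / 1.414214
      = 283.083 V

283.083 V


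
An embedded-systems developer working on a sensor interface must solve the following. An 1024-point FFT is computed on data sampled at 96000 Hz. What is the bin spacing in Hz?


DFT frequency resolution:
df = fs / N
   = 96000 / 1024
   = 93.75 Hz

93.75 Hz


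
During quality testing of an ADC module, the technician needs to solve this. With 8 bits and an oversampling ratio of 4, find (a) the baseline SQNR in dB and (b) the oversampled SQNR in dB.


Step 1 — baseline SQNR at Nyquist:
SQNR_base = 6.02*N + 1.76
          = 6.02*8 + 1.76
          = 49.92 dB

Step 2 — oversampling processing gain:
G = 10*log10(OSR) = 10*log10(4) = 6.02 dB

Step 3 — total:
SQNR_total = 49.92 + 6.02 = 55.94 dB

Base SQNR = 49.92 dB; oversampled SQNR = 55.94 dB


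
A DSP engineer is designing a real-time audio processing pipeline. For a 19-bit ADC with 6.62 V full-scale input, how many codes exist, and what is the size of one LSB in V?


Step 1 — number of quantization levels:
L = 2^N = 2^19 = 524288

Step 2 — LSB step size:
delta = Vfs / L
      = 6.62 / 524288
      = 1.263e-05 V

Levels = 524288; step size = 1.263e-05 V


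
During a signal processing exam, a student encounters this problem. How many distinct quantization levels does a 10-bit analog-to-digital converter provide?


Number of quantization levels = 2^N
= 2^10
= 1024

1024


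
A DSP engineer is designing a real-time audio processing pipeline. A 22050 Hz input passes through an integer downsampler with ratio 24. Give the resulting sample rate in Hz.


Decimation reduces the sample rate:
fs_out = fs_in / M
       = 22050 / 24
       = 918.75 Hz

918.75 Hz


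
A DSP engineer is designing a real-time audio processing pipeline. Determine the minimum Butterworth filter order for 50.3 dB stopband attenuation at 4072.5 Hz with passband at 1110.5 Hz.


Butterworth filter order formula:
n = log10(10^(A/10) - 1) / (2 * log10(f_stop/f_pass))
10^(50.3/10) - 1 = 107150.9305
f_stop/f_pass = 4072.5 / 1110.5 = 3.6673
n = 4.4565 -> ceil = 5

5


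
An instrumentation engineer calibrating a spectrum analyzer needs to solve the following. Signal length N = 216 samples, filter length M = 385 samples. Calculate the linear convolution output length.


Linear convolution output length:
L = N + M - 1
  = 216 + 385 - 1
  = 600 samples

600


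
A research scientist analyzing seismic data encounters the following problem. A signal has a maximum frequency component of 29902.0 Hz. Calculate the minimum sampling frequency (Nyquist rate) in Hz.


The Nyquist rate is twice the maximum frequency component.
fs_min = 2 * fmax
      = 2 * 29902.0
      = 59804.0 Hz

59804.0


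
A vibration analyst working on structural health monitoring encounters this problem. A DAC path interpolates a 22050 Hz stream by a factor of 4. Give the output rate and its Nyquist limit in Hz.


Step 1 — output sample rate after interpolation by L:
fs_out = L * fs_in = 4 * 22050 = 88200 Hz

Step 2 — Nyquist frequency of the output stream:
f_Nyq = fs_out / 2 = 88200 / 2 = 44100.0 Hz

fs_out = 88200 Hz; f_Nyquist = 44100.0 Hz


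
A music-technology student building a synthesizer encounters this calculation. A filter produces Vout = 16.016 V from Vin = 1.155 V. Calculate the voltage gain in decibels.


Voltage gain in dB:
G = 20 * log10(Vout / Vin)
  = 20 * log10(16.016 / 1.155)
  = 20 * log10(13.866667)
  = 20 * 1.141972
  = 22.84 dB

22.84 dB


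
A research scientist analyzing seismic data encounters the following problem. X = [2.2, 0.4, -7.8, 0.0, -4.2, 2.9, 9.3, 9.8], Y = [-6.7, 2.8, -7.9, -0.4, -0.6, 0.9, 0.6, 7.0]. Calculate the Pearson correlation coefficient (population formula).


Pearson correlation coefficient (population):
r = cov(X,Y) / (std(X) * std(Y))
Mean X = 1.575, Mean Y = -0.5375
Cov(X,Y) = 16.760313
Std(X) = 5.641088, Std(Y) = 4.521045
r = 0.6572

0.6572


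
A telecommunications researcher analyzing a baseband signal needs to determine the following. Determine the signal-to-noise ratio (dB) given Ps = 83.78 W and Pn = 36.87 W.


SNR in decibels:
SNR = 10 * log10(Ps / Pn)
    = 10 * log10(83.78 / 36.87)
    = 10 * log10(2.2723)
    = 10 * 0.3565
    = 3.56 dB

3.56 dB


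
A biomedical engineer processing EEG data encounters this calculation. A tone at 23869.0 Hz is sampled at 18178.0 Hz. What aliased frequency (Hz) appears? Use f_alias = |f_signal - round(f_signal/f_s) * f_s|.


Compute the nearest integer multiple of fs to the signal:
n = round(23869.0 / 18178.0) = 1
f_alias = |23869.0 - 1 * 18178.0|
        = |23869.0 - 18178.0|
        = 5691.0 Hz

5691.0


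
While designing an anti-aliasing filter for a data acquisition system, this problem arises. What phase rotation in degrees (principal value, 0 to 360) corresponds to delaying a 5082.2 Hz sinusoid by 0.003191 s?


Phase shift from frequency and time delay:
phi = 360 * f * t_delay
    = 360 * 5082.2 * 0.003191
    = 5838.23 degrees
    mod 360 = 78.23 degrees

78.23 degrees


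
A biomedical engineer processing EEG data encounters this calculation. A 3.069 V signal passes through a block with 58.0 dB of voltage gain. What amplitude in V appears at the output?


Output voltage from dB gain:
V_out = V_in * 10^(gain_dB / 20)
      = 3.069 * 10^(58.0 / 20)
      = 3.069 * 794.328235
      = 2437.7934 V

2437.7934 V


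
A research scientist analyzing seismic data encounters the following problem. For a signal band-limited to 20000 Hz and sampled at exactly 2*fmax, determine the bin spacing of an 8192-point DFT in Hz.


Step 1 — Nyquist sampling rate:
fs = 2 * fmax = 2 * 20000 = 40000 Hz

Step 2 — DFT bin spacing:
df = fs / N = 40000 / 8192 = 4.8828 Hz

4.8828 Hz


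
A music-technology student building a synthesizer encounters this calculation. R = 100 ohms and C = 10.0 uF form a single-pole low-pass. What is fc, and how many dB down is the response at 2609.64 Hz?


Step 1 — cutoff frequency:
fc = 1 / (2*pi*R*C)
C = 10.0 uF = 1e-05 F
fc = 1 / (2*pi*100*1e-05)
   = 159.155 Hz

Step 2 — magnitude at f = 2609.64 Hz:
|H(f)| = 1 / sqrt(1 + (f/fc)^2)
f/fc = 2609.64 / 159.155 = 16.396846
|H| = 1 / sqrt(1 + 268.856559) = 0.0608742
|H|_dB = 20*log10(0.0608742) = -24.31 dB

fc = 159.155 Hz; |H(2609.64 Hz)| = -24.31 dB


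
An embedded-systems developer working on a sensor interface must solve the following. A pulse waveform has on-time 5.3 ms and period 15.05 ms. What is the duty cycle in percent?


Duty cycle as a percentage:
DC = (t_on / T) * 100
   = (5.3 / 15.05) * 100
   = 0.352159 * 100
   = 35.22 %

35.22 %


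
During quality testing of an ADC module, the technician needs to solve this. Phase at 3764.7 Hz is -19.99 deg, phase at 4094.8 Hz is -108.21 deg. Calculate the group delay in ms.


Group delay from phase difference:
tau = -d(phi)/d(omega)
d(phi) = -88.22 deg = -1.539729 rad
d(omega) = 2*pi*(4094.8 - 3764.7) = 2074.0795 rad/s
tau = -(-1.539729) / 2074.0795
    = 0.7424 ms

0.7424 ms


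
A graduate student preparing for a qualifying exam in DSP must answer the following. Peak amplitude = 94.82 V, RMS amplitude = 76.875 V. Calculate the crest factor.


Crest factor is the ratio of peak to RMS:
CF = V_peak / V_rms
   = 94.82 / 76.875
   = 1.2334

1.2334


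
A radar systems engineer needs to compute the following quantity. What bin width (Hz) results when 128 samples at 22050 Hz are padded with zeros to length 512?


Frequency resolution after zero-padding:
N_padded = 128 * 4 = 512
df = fs / N_padded
   = 22050 / 512
   = 43.0664 Hz

43.0664 Hz


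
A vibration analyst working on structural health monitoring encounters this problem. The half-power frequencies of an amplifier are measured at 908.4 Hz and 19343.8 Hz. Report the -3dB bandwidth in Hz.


Bandwidth is the difference of -3dB frequencies:
BW = f_high - f_low
   = 19343.8 - 908.4
   = 18435.4 Hz

18435.4 Hz


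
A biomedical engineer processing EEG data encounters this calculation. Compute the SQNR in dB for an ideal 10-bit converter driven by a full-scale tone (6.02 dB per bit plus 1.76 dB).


Theoretical SNR for a full-scale sinusoid:
SNR = 6.02 * N + 1.76
    = 6.02 * 10 + 1.76
    = 60.2 + 1.76
    = 61.96 dB

61.96 dB


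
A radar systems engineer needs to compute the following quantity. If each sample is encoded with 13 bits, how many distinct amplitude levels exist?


Number of quantization levels = 2^N
= 2^13
= 8192

8192


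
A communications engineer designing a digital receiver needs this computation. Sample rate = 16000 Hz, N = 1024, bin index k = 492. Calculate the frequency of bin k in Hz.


Frequency of DFT bin k:
f_k = k * fs / N
    = 492 * 16000 / 1024
    = 7872000 / 1024
    = 7687.5 Hz

7687.5 Hz


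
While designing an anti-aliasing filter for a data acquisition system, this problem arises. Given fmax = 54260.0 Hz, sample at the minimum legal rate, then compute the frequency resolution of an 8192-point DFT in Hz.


Step 1 — Nyquist sampling rate:
fs = 2 * fmax = 2 * 54260.0 = 108520.0 Hz

Step 2 — DFT bin spacing:
df = fs / N = 108520.0 / 8192 = 13.2471 Hz

13.2471 Hz


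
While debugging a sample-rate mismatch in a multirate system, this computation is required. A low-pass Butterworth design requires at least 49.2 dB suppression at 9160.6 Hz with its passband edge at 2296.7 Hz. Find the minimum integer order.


Butterworth filter order formula:
n = log10(10^(A/10) - 1) / (2 * log10(f_stop/f_pass))
10^(49.2/10) - 1 = 83175.3771
f_stop/f_pass = 9160.6 / 2296.7 = 3.9886
n = 4.0944 -> ceil = 5

5


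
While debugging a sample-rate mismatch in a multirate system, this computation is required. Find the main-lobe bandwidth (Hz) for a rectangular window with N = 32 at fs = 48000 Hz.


Main lobe width for a rectangular window:
Width = 2 * fs / N
      = 2 * 48000 / 32
      = 96000 / 32
      = 3000.0 Hz

3000.0 Hz


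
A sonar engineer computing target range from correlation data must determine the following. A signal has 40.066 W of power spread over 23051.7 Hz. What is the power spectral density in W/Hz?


Power spectral density:
PSD = P / BW
    = 40.066 / 23051.7
    = 0.00173809 W/Hz

0.00173809 W/Hz


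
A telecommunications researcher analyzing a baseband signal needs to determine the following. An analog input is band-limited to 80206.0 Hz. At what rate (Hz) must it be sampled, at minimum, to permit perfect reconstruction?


The Nyquist rate is twice the maximum frequency component.
fs_min = 2 * fmax
      = 2 * 80206.0
      = 160412.0 Hz

160412.0


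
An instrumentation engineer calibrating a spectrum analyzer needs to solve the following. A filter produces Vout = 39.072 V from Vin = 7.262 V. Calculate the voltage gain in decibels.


Voltage gain in dB:
G = 20 * log10(Vout / Vin)
  = 20 * log10(39.072 / 7.262)
  = 20 * log10(5.380336)
  = 20 * 0.730809
  = 14.62 dB

14.62 dB


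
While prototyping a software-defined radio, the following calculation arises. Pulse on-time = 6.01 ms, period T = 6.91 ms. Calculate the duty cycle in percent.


Duty cycle as a percentage:
DC = (t_on / T) * 100
   = (6.01 / 6.91) * 100
   = 0.869754 * 100
   = 86.98 %

86.98 %


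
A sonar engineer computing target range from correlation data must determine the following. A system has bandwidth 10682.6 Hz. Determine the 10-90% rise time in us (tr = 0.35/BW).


Rise time from bandwidth relationship:
tr = 0.35 / BW
   = 0.35 / 10682.6
   = 3.276355943e-05 s
   = 32.7636 us

32.7636 us


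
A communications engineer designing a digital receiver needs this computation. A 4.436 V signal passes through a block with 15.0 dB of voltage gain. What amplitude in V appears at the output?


Output voltage from dB gain:
V_out = V_in * 10^(gain_dB / 20)
      = 4.436 * 10^(15.0 / 20)
      = 4.436 * 5.623413
      = 24.9455 V

24.9455 V


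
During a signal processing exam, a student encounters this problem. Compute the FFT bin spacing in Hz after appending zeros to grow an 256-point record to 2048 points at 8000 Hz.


Frequency resolution after zero-padding:
N_padded = 256 * 8 = 2048
df = fs / N_padded
   = 8000 / 2048
   = 3.9062 Hz

3.9062 Hz


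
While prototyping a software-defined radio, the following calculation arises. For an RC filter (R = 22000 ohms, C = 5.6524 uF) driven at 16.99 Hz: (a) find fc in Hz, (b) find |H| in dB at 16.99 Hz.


Step 1 — cutoff frequency:
fc = 1 / (2*pi*R*C)
C = 5.6524 uF = 5.6524e-06 F
fc = 1 / (2*pi*22000*5.6524e-06)
   = 1.27987 Hz

Step 2 — magnitude at f = 16.99 Hz:
|H(f)| = 1 / sqrt(1 + (f/fc)^2)
f/fc = 16.99 / 1.27987 = 13.274786
|H| = 1 / sqrt(1 + 176.219943) = 0.0751179
|H|_dB = 20*log10(0.0751179) = -22.49 dB

fc = 1.27987 Hz; |H(16.99 Hz)| = -22.49 dB


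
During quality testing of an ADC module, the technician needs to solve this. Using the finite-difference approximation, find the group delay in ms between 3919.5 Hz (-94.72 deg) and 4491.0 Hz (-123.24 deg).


Group delay from phase difference:
tau = -d(phi)/d(omega)
d(phi) = -28.52 deg = -0.497768 rad
d(omega) = 2*pi*(4491.0 - 3919.5) = 3590.8404 rad/s
tau = -(-0.497768) / 3590.8404
    = 0.1386 ms

0.1386 ms


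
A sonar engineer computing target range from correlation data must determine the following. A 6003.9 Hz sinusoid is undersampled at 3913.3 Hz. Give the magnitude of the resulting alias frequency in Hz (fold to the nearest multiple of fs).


Compute the nearest integer multiple of fs to the signal:
n = round(6003.9 / 3913.3) = 2
f_alias = |6003.9 - 2 * 3913.3|
        = |6003.9 - 7826.6|
        = 1822.7 Hz

1822.7


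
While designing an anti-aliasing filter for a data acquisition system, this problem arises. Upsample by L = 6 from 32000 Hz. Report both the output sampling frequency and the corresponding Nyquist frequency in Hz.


Step 1 — output sample rate after interpolation by L:
fs_out = L * fs_in = 6 * 32000 = 192000 Hz

Step 2 — Nyquist frequency of the output stream:
f_Nyq = fs_out / 2 = 192000 / 2 = 96000.0 Hz

fs_out = 192000 Hz; f_Nyquist = 96000.0 Hz


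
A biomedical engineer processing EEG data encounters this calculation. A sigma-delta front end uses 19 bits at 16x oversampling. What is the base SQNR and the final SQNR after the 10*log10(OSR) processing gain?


Step 1 — baseline SQNR at Nyquist:
SQNR_base = 6.02*N + 1.76
          = 6.02*19 + 1.76
          = 116.14 dB

Step 2 — oversampling processing gain:
G = 10*log10(OSR) = 10*log10(16) = 12.04 dB

Step 3 — total:
SQNR_total = 116.14 + 12.04 = 128.18 dB

Base SQNR = 116.14 dB; oversampled SQNR = 128.18 dB


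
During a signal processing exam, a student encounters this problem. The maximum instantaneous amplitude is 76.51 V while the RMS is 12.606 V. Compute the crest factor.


Crest factor is the ratio of peak to RMS:
CF = V_peak / V_rms
   = 76.51 / 12.606
   = 6.0693

6.0693


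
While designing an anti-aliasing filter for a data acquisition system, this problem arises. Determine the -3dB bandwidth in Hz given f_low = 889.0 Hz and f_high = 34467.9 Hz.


Bandwidth is the difference of -3dB frequencies:
BW = f_high - f_low
   = 34467.9 - 889.0
   = 33578.9 Hz

33578.9 Hz


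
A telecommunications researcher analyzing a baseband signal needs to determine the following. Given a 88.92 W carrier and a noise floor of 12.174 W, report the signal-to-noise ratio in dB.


SNR in decibels:
SNR = 10 * log10(Ps / Pn)
    = 10 * log10(88.92 / 12.174)
    = 10 * log10(7.3041)
    = 10 * 0.8636
    = 8.64 dB

8.64 dB


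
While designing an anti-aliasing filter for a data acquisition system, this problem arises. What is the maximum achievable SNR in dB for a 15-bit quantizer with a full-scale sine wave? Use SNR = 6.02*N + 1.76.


Theoretical SNR for a full-scale sinusoid:
SNR = 6.02 * N + 1.76
    = 6.02 * 15 + 1.76
    = 90.3 + 1.76
    = 92.06 dB

92.06 dB


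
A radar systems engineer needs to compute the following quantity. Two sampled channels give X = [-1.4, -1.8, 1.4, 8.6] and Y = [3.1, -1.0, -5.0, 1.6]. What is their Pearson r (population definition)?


Pearson correlation coefficient (population):
r = cov(X,Y) / (std(X) * std(Y))
Mean X = 1.7, Mean Y = -0.325
Cov(X,Y) = 1.6075
Std(X) = 4.170132, Std(Y) = 3.07195
r = 0.1255

0.1255


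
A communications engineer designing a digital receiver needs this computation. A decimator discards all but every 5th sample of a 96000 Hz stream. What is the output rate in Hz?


Decimation reduces the sample rate:
fs_out = fs_in / M
       = 96000 / 5
       = 19200.0 Hz

19200.0 Hz


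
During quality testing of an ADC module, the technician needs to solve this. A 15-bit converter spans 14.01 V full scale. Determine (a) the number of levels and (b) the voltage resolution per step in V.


Step 1 — number of quantization levels:
L = 2^N = 2^15 = 32768

Step 2 — LSB step size:
delta = Vfs / L
      = 14.01 / 32768
      = 0.00042755 V

Levels = 32768; step size = 0.00042755 V


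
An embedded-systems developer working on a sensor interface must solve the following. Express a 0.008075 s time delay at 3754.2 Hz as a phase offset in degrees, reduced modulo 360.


Phase shift from frequency and time delay:
phi = 360 * f * t_delay
    = 360 * 3754.2 * 0.008075
    = 10913.46 degrees
    mod 360 = 113.46 degrees

113.46 degrees


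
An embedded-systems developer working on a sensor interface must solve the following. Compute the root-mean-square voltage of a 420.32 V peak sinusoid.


RMS voltage for a sinusoidal waveform:
V_rms = V_peak / sqrt(2)
      = 420.32 / 1.414214
      = 297.211 V

297.211 V


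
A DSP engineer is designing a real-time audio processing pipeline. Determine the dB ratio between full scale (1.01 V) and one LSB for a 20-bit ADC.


Dynamic range from full-scale to LSB:
V_min = V_max / 2^bits = 1.01 / 2^20
DR = 20 * log10(V_max / V_min)
   = 20 * log10(2^20)
   = 20 * 20 * log10(2)
   = 120.41 dB

120.41 dB


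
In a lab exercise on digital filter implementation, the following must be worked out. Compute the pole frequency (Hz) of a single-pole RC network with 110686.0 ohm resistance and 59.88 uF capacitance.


Cutoff frequency of a first-order RC filter:
fc = 1 / (2 * pi * R * C)
C = 59.88 uF = 5.988e-05 F
fc = 1 / (2 * pi * 110686.0 * 5.988e-05)
   = 1 / 41.64418365676
   = 0.024013 Hz

0.024013 Hz


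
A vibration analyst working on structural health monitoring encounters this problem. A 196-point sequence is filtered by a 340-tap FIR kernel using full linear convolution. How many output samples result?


Linear convolution output length:
L = N + M - 1
  = 196 + 340 - 1
  = 535 samples

535


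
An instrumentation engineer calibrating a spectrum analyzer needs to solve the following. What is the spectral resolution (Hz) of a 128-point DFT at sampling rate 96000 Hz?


DFT frequency resolution:
df = fs / N
   = 96000 / 128
   = 750.0 Hz

750.0 Hz


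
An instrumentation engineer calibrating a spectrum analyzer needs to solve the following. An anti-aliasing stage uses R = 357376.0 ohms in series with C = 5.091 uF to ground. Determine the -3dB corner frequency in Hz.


Cutoff frequency of a first-order RC filter:
fc = 1 / (2 * pi * R * C)
C = 5.091 uF = 5.091e-06 F
fc = 1 / (2 * pi * 357376.0 * 5.091e-06)
   = 1 / 11.431634988236
   = 0.087477 Hz

0.087477 Hz


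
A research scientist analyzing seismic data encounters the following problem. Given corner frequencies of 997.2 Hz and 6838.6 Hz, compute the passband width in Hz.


Bandwidth is the difference of -3dB frequencies:
BW = f_high - f_low
   = 6838.6 - 997.2
   = 5841.4 Hz

5841.4 Hz


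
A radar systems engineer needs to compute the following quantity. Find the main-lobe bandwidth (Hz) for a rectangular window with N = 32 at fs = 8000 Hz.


Main lobe width for a rectangular window:
Width = 2 * fs / N
      = 2 * 8000 / 32
      = 16000 / 32
      = 500.0 Hz

500.0 Hz


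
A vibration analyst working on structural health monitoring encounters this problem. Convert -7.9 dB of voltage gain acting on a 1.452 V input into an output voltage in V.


Output voltage from dB gain:
V_out = V_in * 10^(gain_dB / 20)
      = 1.452 * 10^(-7.9 / 20)
      = 1.452 * 0.402717
      = 0.5847 V

0.5847 V


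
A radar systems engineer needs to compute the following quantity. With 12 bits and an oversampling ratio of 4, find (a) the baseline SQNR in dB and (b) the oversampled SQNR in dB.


Step 1 — baseline SQNR at Nyquist:
SQNR_base = 6.02*N + 1.76
          = 6.02*12 + 1.76
          = 74.0 dB

Step 2 — oversampling processing gain:
G = 10*log10(OSR) = 10*log10(4) = 6.02 dB

Step 3 — total:
SQNR_total = 74.0 + 6.02 = 80.02 dB

Base SQNR = 74.0 dB; oversampled SQNR = 80.02 dB


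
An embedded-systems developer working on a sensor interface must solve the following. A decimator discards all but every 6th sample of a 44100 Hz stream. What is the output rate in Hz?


Decimation reduces the sample rate:
fs_out = fs_in / M
       = 44100 / 6
       = 7350.0 Hz

7350.0 Hz


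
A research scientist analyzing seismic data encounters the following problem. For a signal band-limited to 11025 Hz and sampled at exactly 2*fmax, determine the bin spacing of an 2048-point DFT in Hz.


Step 1 — Nyquist sampling rate:
fs = 2 * fmax = 2 * 11025 = 22050 Hz

Step 2 — DFT bin spacing:
df = fs / N = 22050 / 2048 = 10.7666 Hz

10.7666 Hz


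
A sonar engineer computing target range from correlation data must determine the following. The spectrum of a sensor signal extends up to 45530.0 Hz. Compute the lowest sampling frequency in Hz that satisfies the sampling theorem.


The Nyquist rate is twice the maximum frequency component.
fs_min = 2 * fmax
      = 2 * 45530.0
      = 91060.0 Hz

91060.0


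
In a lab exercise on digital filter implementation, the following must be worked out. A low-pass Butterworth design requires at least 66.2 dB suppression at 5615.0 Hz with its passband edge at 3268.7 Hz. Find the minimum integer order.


Butterworth filter order formula:
n = log10(10^(A/10) - 1) / (2 * log10(f_stop/f_pass))
10^(66.2/10) - 1 = 4168692.8347
f_stop/f_pass = 5615.0 / 3268.7 = 1.7178
n = 14.0866 -> ceil = 15

15


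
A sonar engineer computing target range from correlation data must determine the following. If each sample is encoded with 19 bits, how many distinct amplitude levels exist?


Number of quantization levels = 2^N
= 2^19
= 524288

524288


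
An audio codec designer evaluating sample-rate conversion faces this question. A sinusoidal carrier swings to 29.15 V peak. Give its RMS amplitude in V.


RMS voltage for a sinusoidal waveform:
V_rms = V_peak / sqrt(2)
      = 29.15 / 1.414214
      = 20.612 V

20.612 V


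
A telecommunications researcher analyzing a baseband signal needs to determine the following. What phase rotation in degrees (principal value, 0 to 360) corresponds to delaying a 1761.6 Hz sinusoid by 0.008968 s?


Phase shift from frequency and time delay:
phi = 360 * f * t_delay
    = 360 * 1761.6 * 0.008968
    = 5687.29 degrees
    mod 360 = 287.29 degrees

287.29 degrees


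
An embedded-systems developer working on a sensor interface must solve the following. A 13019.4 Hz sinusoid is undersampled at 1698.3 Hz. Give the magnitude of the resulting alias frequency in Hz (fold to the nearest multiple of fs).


Compute the nearest integer multiple of fs to the signal:
n = round(13019.4 / 1698.3) = 8
f_alias = |13019.4 - 8 * 1698.3|
        = |13019.4 - 13586.4|
        = 567.0 Hz

567.0


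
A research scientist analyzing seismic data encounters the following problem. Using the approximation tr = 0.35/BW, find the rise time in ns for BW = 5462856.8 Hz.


Rise time from bandwidth relationship:
tr = 0.35 / BW
   = 0.35 / 5462856.8
   = 6.406904168e-08 s
   = 64.069 ns

64.069 ns


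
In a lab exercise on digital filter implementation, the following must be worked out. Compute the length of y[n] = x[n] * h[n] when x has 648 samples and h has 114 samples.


Linear convolution output length:
L = N + M - 1
  = 648 + 114 - 1
  = 761 samples

761


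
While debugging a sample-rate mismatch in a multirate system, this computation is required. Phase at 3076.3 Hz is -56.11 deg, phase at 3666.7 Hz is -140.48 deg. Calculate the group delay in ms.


Group delay from phase difference:
tau = -d(phi)/d(omega)
d(phi) = -84.37 deg = -1.472534 rad
d(omega) = 2*pi*(3666.7 - 3076.3) = 3709.5926 rad/s
tau = -(-1.472534) / 3709.5926
    = 0.397 ms

0.397 ms


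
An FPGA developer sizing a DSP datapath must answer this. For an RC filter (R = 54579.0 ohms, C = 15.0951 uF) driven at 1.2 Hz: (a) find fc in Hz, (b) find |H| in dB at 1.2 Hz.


Step 1 — cutoff frequency:
fc = 1 / (2*pi*R*C)
C = 15.0951 uF = 1.50951e-05 F
fc = 1 / (2*pi*54579.0*1.50951e-05)
   = 0.193178 Hz

Step 2 — magnitude at f = 1.2 Hz:
|H(f)| = 1 / sqrt(1 + (f/fc)^2)
f/fc = 1.2 / 0.193178 = 6.211887
|H| = 1 / sqrt(1 + 38.58754) = 0.1589354
|H|_dB = 20*log10(0.1589354) = -15.98 dB

fc = 0.193178 Hz; |H(1.2 Hz)| = -15.98 dB


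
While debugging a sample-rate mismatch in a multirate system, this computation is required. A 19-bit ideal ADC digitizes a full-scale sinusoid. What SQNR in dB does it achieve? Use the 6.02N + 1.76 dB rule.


Theoretical SNR for a full-scale sinusoid:
SNR = 6.02 * N + 1.76
    = 6.02 * 19 + 1.76
    = 114.38 + 1.76
    = 116.14 dB

116.14 dB


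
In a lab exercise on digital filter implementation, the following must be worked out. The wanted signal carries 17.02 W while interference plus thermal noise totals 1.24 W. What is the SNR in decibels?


SNR in decibels:
SNR = 10 * log10(Ps / Pn)
    = 10 * log10(17.02 / 1.24)
    = 10 * log10(13.7258)
    = 10 * 1.1375
    = 11.38 dB

11.38 dB


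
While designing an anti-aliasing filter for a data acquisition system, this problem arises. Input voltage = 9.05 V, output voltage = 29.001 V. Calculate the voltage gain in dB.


Voltage gain in dB:
G = 20 * log10(Vout / Vin)
  = 20 * log10(29.001 / 9.05)
  = 20 * log10(3.20453)
  = 20 * 0.505764
  = 10.12 dB

10.12 dB


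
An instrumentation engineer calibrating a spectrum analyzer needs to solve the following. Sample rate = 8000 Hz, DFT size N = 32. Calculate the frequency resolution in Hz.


DFT frequency resolution:
df = fs / N
   = 8000 / 32
   = 250.0 Hz

250.0 Hz


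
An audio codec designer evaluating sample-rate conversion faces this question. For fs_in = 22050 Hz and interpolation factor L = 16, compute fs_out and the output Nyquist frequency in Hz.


Step 1 — output sample rate after interpolation by L:
fs_out = L * fs_in = 16 * 22050 = 352800 Hz

Step 2 — Nyquist frequency of the output stream:
f_Nyq = fs_out / 2 = 352800 / 2 = 176400.0 Hz

fs_out = 352800 Hz; f_Nyquist = 176400.0 Hz


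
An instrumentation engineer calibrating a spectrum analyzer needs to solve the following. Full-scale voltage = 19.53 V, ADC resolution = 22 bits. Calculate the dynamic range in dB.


Dynamic range from full-scale to LSB:
V_min = V_max / 2^bits = 19.53 / 2^22
DR = 20 * log10(V_max / V_min)
   = 20 * log10(2^22)
   = 20 * 22 * log10(2)
   = 132.45 dB

132.45 dB
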